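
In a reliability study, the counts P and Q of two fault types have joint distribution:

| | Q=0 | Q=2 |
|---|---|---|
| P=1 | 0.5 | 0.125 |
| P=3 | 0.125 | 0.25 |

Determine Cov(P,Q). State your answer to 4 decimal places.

0.4375

E[P] = 1.75,  E[Q] = 0.75
E[PQ] = 1.75
Cov(P,Q) = E[PQ] − E[P]E[Q] = 1.75 − (1.75)(0.75) = 0.4375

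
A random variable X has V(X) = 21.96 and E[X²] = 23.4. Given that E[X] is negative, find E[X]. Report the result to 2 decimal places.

(E[X])² = E[X²] − V(X) = 23.4 − 21.96 = 1.44
E[X] = −√1.44 = -1.2

-1.20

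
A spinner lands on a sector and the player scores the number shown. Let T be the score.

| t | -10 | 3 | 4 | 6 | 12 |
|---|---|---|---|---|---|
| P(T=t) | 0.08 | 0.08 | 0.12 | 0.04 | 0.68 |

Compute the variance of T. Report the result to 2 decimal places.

40.78

E[T] = (-10)(0.08) + (3)(0.08) + (4)(0.12) + (6)(0.04) + (12)(0.68) = 8.32
E[T²] = (-10)²(0.08) + (3)²(0.08) + (4)²(0.12) + (6)²(0.04) + (12)²(0.68) = 110
V(T) = E[T²] − (E[T])² = 110 − (8.32)² = 40.7776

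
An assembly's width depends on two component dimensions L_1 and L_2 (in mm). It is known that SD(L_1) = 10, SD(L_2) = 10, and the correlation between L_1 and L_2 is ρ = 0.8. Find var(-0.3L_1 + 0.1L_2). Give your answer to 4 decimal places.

5.2000

var(L_1) = (10)² = 100;  var(L_2) = (10)² = 100
Cov(L_1,L_2) = ρ·SD(L_1)·SD(L_2) = 0.8·10·10 = 80
var(-0.3L_1 + 0.1L_2) = (-0.3)²·var(L_1) + (0.1)²·var(L_2) + 2·(-0.3)·(0.1)·Cov(L_1,L_2)
= 0.09·100 + 0.01·100 + -0.06·80 = 5.2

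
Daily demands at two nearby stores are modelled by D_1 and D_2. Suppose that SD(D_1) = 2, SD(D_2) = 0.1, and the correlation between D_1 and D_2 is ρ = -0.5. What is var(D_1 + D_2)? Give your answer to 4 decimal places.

var(D_1) = (2)² = 4;  var(D_2) = (0.1)² = 0.01
cov(D_1,D_2) = ρ·SD(D_1)·SD(D_2) = -0.5·2·0.1 = -0.1
var(D_1 + D_2) = (1)²·var(D_1) + (1)²·var(D_2) + 2·(1)·(1)·cov(D_1,D_2)
= 1·4 + 1·0.01 + 2·-0.1 = 3.81

3.8100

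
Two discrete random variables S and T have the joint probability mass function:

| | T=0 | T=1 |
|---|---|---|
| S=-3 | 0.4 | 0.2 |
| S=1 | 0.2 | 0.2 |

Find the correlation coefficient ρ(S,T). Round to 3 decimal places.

E[S] = -1.4,  E[T] = 0.4
E[ST] = -0.4
Cov(S,T) = E[ST] − E[S]E[T] = -0.4 − (-1.4)(0.4) = 0.16
var(S) = 3.84,  var(T) = 0.24
ρ = 0.16 / √(3.84·0.24) ≈ 0.167

0.167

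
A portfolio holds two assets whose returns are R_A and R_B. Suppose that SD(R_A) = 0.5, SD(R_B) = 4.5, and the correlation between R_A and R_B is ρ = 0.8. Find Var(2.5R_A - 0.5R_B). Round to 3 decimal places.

2.125

Var(R_A) = (0.5)² = 0.25;  Var(R_B) = (4.5)² = 20.25
Cov(R_A,R_B) = ρ·SD(R_A)·SD(R_B) = 0.8·0.5·4.5 = 1.8
Var(2.5R_A - 0.5R_B) = (2.5)²·Var(R_A) + (-0.5)²·Var(R_B) + 2·(2.5)·(-0.5)·Cov(R_A,R_B)
= 6.25·0.25 + 0.25·20.25 + -2.5·1.8 = 2.125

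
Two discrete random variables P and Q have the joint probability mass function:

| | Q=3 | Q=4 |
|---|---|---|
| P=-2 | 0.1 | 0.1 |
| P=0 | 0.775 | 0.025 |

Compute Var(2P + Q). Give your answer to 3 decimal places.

E[P] = -0.4,  E[Q] = 3.125,  E[PQ] = -1.4
Var(P) = 0.8 − (-0.4)² = 0.64;  Var(Q) = 9.875 − (3.125)² = 0.109375
Cov(P,Q) = -1.4 − (-0.4)(3.125) = -0.15
Var(2P + Q) = (2)²·0.64 + (1)²·0.109375 + 2·(2)·(1)·-0.15 = 2.069375

2.069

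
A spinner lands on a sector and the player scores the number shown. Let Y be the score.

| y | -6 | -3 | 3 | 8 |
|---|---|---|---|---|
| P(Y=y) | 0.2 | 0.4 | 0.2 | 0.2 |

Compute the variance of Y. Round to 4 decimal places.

25.3600

E[Y] = (-6)(0.2) + (-3)(0.4) + (3)(0.2) + (8)(0.2) = -0.2
E[Y²] = (-6)²(0.2) + (-3)²(0.4) + (3)²(0.2) + (8)²(0.2) = 25.4
V(Y) = E[Y²] − (E[Y])² = 25.4 − (-0.2)² = 25.36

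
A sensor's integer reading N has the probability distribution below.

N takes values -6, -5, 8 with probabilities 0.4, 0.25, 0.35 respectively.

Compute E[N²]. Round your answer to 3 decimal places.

43.050

E[N²] = (-6)²(0.4) + (-5)²(0.25) + (8)²(0.35) = 43.05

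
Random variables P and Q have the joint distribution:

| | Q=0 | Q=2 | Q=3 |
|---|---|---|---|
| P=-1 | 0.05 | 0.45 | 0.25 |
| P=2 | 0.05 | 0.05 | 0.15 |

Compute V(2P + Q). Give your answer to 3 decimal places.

7.510

E[P] = -0.25,  E[Q] = 2.2,  E[PQ] = -0.55
V(P) = 1.75 − (-0.25)² = 1.6875;  V(Q) = 5.6 − (2.2)² = 0.76
Cov(P,Q) = -0.55 − (-0.25)(2.2) = 0
V(2P + Q) = (2)²·1.6875 + (1)²·0.76 + 2·(2)·(1)·0 = 7.51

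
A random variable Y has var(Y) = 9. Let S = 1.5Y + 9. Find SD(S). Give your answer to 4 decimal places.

4.5000

var(1.5Y + 9) = (1.5)²·9 = 20.25
SD(S) = √20.25 ≈ 4.5000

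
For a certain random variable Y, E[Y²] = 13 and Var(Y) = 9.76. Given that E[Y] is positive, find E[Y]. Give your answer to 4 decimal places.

1.8000

(E[Y])² = E[Y²] − Var(Y) = 13 − 9.76 = 3.24
E[Y] = √3.24 = 1.8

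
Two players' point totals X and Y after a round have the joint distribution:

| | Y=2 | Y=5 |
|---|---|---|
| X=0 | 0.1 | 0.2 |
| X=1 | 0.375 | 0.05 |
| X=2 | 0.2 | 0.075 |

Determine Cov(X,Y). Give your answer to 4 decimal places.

E[X] = 0.975,  E[Y] = 2.975
E[XY] = 2.55
Cov(X,Y) = E[XY] − E[X]E[Y] = 2.55 − (0.975)(2.975) = -0.350625

-0.3506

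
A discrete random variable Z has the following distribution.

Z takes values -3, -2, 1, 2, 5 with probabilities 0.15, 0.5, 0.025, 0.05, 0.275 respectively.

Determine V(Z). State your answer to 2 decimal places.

E[Z] = (-3)(0.15) + (-2)(0.5) + (1)(0.025) + (2)(0.05) + (5)(0.275) = 0.05
E[Z²] = (-3)²(0.15) + (-2)²(0.5) + (1)²(0.025) + (2)²(0.05) + (5)²(0.275) = 10.45
V(Z) = E[Z²] − (E[Z])² = 10.45 − (0.05)² = 10.4475

10.45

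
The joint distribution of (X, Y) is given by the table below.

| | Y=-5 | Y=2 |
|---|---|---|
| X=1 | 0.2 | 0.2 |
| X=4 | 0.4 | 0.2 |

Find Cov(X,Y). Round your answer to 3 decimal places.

-0.840

E[X] = 2.8,  E[Y] = -2.2
E[XY] = -7
Cov(X,Y) = E[XY] − E[X]E[Y] = -7 − (2.8)(-2.2) = -0.84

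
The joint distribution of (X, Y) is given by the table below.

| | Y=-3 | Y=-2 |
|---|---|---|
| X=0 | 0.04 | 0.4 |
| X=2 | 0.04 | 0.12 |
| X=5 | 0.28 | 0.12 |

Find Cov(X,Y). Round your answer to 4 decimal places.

-0.6448

E[X] = 2.32,  E[Y] = -2.36
E[XY] = -6.12
Cov(X,Y) = E[XY] − E[X]E[Y] = -6.12 − (2.32)(-2.36) = -0.6448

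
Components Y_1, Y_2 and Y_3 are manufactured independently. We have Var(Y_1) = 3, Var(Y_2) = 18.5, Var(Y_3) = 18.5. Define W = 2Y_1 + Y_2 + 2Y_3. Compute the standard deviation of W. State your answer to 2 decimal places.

10.22

By independence, Var(W) = (2)²Var(Y_1) + (1)²Var(Y_2) + (2)²Var(Y_3)
= (2)²·3 + (1)²·18.5 + (2)²·18.5 = 104.5
σ(W) = √104.5 ≈ 10.22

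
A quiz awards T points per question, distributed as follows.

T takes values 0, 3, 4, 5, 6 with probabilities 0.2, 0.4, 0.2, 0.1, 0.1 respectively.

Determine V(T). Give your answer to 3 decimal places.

3.290

E[T] = (0)(0.2) + (3)(0.4) + (4)(0.2) + (5)(0.1) + (6)(0.1) = 3.1
E[T²] = (0)²(0.2) + (3)²(0.4) + (4)²(0.2) + (5)²(0.1) + (6)²(0.1) = 12.9
V(T) = E[T²] − (E[T])² = 12.9 − (3.1)² = 3.29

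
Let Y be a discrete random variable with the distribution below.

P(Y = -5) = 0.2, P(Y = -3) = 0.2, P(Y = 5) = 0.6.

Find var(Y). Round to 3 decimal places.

19.840

E[Y] = (-5)(0.2) + (-3)(0.2) + (5)(0.6) = 1.4
E[Y²] = (-5)²(0.2) + (-3)²(0.2) + (5)²(0.6) = 21.8
var(Y) = E[Y²] − (E[Y])² = 21.8 − (1.4)² = 19.84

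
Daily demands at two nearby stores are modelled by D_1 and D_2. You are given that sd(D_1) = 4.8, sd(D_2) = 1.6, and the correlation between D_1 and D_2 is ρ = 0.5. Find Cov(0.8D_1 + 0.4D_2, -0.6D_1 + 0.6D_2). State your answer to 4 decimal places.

-9.5232

var(D_1) = (4.8)² = 23.04;  var(D_2) = (1.6)² = 2.56
Cov(D_1,D_2) = ρ·sd(D_1)·sd(D_2) = 0.5·4.8·1.6 = 3.84
Cov(0.8D_1 + 0.4D_2, -0.6D_1 + 0.6D_2) = (0.8)(-0.6)var(D_1) + (0.4)(0.6)var(D_2) + [(0.8)(0.6) + (0.4)(-0.6)]Cov(D_1,D_2)
= -0.48·23.04 + 0.24·2.56 + 0.24·3.84 = -9.5232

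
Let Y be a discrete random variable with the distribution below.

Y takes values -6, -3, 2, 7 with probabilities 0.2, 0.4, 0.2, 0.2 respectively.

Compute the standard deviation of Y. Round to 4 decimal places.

4.5869

E[Y] = (-6)(0.2) + (-3)(0.4) + (2)(0.2) + (7)(0.2) = -0.6
E[Y²] = (-6)²(0.2) + (-3)²(0.4) + (2)²(0.2) + (7)²(0.2) = 21.4
Var(Y) = E[Y²] − (E[Y])² = 21.4 − (-0.6)² = 21.04
σ(Y) = √21.04 ≈ 4.5869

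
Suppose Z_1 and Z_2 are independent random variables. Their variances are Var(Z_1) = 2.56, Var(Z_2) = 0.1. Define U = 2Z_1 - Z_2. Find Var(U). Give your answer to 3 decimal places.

By independence, Var(U) = (2)²Var(Z_1) + (-1)²Var(Z_2)
= (2)²·2.56 + (-1)²·0.1 = 10.34

10.340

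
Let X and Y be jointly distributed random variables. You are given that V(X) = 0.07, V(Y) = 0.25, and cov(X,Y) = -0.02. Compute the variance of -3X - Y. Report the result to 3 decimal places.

V(-3X - Y) = (-3)²·V(X) + (-1)²·V(Y) + 2·(-3)·(-1)·cov(X,Y)
= 9·0.07 + 1·0.25 + 6·-0.02 = 0.76

0.760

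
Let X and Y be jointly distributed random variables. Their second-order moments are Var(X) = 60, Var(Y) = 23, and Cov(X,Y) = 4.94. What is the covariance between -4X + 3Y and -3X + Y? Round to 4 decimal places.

Cov(-4X + 3Y, -3X + Y) = (-4)(-3)Var(X) + (3)(1)Var(Y) + [(-4)(1) + (3)(-3)]Cov(X,Y)
= 12·60 + 3·23 + -13·4.94 = 724.78

724.7800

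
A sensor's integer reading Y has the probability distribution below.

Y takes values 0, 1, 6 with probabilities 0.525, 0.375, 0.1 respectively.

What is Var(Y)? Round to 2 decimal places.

E[Y] = (0)(0.525) + (1)(0.375) + (6)(0.1) = 0.975
E[Y²] = (0)²(0.525) + (1)²(0.375) + (6)²(0.1) = 3.975
Var(Y) = E[Y²] − (E[Y])² = 3.975 − (0.975)² = 3.024375

3.02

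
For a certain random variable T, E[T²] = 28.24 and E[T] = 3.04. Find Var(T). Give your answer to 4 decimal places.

Var(T) = 28.24 − (3.04)² = 18.9984

18.9984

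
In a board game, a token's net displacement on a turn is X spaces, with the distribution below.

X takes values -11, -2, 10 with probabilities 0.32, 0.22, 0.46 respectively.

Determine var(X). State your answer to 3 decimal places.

85.190

E[X] = (-11)(0.32) + (-2)(0.22) + (10)(0.46) = 0.64
E[X²] = (-11)²(0.32) + (-2)²(0.22) + (10)²(0.46) = 85.6
var(X) = E[X²] − (E[X])² = 85.6 − (0.64)² = 85.1904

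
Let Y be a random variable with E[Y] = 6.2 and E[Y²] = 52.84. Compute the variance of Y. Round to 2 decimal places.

14.40

Var(Y) = 52.84 − (6.2)² = 14.4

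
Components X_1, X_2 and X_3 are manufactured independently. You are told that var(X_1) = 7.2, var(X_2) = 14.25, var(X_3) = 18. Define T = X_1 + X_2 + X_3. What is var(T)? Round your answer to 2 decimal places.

39.45

By independence, var(T) = (1)²var(X_1) + (1)²var(X_2) + (1)²var(X_3)
= (1)²·7.2 + (1)²·14.25 + (1)²·18 = 39.45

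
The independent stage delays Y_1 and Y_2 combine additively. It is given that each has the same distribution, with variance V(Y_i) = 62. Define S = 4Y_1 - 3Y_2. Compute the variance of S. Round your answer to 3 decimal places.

1550.000

By independence, V(S) = (4)²V(Y_1) + (-3)²V(Y_2)
= (4)²·62 + (-3)²·62 = 1550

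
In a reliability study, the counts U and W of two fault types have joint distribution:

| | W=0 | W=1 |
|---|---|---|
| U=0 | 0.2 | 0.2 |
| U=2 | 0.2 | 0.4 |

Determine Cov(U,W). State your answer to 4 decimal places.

0.0800

E[U] = 1.2,  E[W] = 0.6
E[UW] = 0.8
Cov(U,W) = E[UW] − E[U]E[W] = 0.8 − (1.2)(0.6) = 0.08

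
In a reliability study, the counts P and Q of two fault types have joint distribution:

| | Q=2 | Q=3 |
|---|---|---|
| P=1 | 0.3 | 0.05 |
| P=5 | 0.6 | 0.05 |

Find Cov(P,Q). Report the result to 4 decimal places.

-0.0600

E[P] = 3.6,  E[Q] = 2.1
E[PQ] = 7.5
Cov(P,Q) = E[PQ] − E[P]E[Q] = 7.5 − (3.6)(2.1) = -0.06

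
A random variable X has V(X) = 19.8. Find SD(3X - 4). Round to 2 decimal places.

V(3X - 4) = (3)²·19.8 = 178.2
SD(3X - 4) = √178.2 ≈ 13.35

13.35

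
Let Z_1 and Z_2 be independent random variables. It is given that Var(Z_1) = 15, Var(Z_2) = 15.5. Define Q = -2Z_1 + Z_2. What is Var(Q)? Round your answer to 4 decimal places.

By independence, Var(Q) = (-2)²Var(Z_1) + (1)²Var(Z_2)
= (-2)²·15 + (1)²·15.5 = 75.5

75.5000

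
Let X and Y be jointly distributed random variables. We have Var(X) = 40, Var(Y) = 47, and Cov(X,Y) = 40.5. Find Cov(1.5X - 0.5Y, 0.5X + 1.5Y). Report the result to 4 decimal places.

Cov(1.5X - 0.5Y, 0.5X + 1.5Y) = (1.5)(0.5)Var(X) + (-0.5)(1.5)Var(Y) + [(1.5)(1.5) + (-0.5)(0.5)]Cov(X,Y)
= 0.75·40 + -0.75·47 + 2·40.5 = 75.75

75.7500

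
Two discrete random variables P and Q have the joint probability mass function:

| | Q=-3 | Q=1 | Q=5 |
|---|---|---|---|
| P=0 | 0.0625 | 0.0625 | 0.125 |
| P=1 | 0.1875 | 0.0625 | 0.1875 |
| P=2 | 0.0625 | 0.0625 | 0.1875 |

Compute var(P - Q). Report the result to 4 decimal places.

12.5898

E[P] = 1.0625,  E[Q] = 1.75,  E[PQ] = 2.0625
var(P) = 1.6875 − (1.0625)² = 0.55859375;  var(Q) = 15.5 − (1.75)² = 12.4375
cov(P,Q) = 2.0625 − (1.0625)(1.75) = 0.203125
var(P - Q) = (1)²·0.55859375 + (-1)²·12.4375 + 2·(1)·(-1)·0.203125 = 12.58984375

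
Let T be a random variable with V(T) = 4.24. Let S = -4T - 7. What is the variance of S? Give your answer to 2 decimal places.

67.84

V(-4T - 7) = (-4)²·V(T) = 16·4.24 = 67.84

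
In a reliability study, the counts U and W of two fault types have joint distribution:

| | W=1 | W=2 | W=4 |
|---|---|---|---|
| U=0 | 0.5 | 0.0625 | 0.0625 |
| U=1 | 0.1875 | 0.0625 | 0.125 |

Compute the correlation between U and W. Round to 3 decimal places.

0.321

E[U] = 0.375,  E[W] = 1.6875
E[UW] = 0.8125
cov(U,W) = E[UW] − E[U]E[W] = 0.8125 − (0.375)(1.6875) = 0.1796875
var(U) = 0.234375,  var(W) = 1.33984375
ρ = 0.1796875 / √(0.234375·1.33984375) ≈ 0.321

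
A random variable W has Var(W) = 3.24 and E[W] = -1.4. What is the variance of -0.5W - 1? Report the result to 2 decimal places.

0.81

Var(-0.5W - 1) = (-0.5)²·Var(W) = 0.25·3.24 = 0.81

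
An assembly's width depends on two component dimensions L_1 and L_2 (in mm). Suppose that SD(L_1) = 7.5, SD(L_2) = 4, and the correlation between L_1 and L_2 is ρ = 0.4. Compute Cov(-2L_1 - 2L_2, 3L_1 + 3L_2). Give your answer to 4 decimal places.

var(L_1) = (7.5)² = 56.25;  var(L_2) = (4)² = 16
Cov(L_1,L_2) = ρ·SD(L_1)·SD(L_2) = 0.4·7.5·4 = 12
Cov(-2L_1 - 2L_2, 3L_1 + 3L_2) = (-2)(3)var(L_1) + (-2)(3)var(L_2) + [(-2)(3) + (-2)(3)]Cov(L_1,L_2)
= -6·56.25 + -6·16 + -12·12 = -577.5

-577.5000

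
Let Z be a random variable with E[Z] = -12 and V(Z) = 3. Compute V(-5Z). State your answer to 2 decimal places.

V(-5Z) = (-5)²·V(Z) = 25·3 = 75

75.00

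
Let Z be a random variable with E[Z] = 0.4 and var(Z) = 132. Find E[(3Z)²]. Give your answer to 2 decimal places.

E[3Z] = 3·0.4 = 1.2
var(3Z) = (3)²·132 = 1188
E[(3Z)²] = var((3Z)) + (E[(3Z)])² = 1188 + (1.2)² = 1189.44

1189.44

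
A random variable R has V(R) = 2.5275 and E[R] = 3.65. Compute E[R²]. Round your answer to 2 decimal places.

15.85

E[R²] = V(R) + (E[R])² = 2.5275 + (3.65)² = 15.85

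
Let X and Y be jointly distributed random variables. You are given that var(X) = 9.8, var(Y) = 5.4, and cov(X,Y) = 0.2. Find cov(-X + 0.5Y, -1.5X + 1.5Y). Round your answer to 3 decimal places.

cov(-X + 0.5Y, -1.5X + 1.5Y) = (-1)(-1.5)var(X) + (0.5)(1.5)var(Y) + [(-1)(1.5) + (0.5)(-1.5)]cov(X,Y)
= 1.5·9.8 + 0.75·5.4 + -2.25·0.2 = 18.3

18.300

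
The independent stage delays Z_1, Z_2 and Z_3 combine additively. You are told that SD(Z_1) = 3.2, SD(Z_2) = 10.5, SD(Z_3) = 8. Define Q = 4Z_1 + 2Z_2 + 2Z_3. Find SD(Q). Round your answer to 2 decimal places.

29.34

Var(Z_1) = 10.24, Var(Z_2) = 110.25, Var(Z_3) = 64
By independence, Var(Q) = (4)²Var(Z_1) + (2)²Var(Z_2) + (2)²Var(Z_3)
= (4)²·10.24 + (2)²·110.25 + (2)²·64 = 860.84
SD(Q) = √860.84 ≈ 29.34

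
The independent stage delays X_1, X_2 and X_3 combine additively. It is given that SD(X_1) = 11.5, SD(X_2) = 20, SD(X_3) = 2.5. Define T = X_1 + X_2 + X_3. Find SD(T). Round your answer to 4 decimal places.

Var(X_1) = 132.25, Var(X_2) = 400, Var(X_3) = 6.25
By independence, Var(T) = (1)²Var(X_1) + (1)²Var(X_2) + (1)²Var(X_3)
= (1)²·132.25 + (1)²·400 + (1)²·6.25 = 538.5
SD(T) = √538.5 ≈ 23.2056

23.2056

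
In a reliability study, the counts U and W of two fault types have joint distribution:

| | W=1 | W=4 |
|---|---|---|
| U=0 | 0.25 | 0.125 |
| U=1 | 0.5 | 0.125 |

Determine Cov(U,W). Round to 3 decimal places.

-0.094

E[U] = 0.625,  E[W] = 1.75
E[UW] = 1
Cov(U,W) = E[UW] − E[U]E[W] = 1 − (0.625)(1.75) = -0.09375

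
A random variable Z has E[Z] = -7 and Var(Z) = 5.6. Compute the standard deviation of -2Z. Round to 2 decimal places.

4.73

Var(-2Z) = (-2)²·5.6 = 22.4
sd(-2Z) = √22.4 ≈ 4.73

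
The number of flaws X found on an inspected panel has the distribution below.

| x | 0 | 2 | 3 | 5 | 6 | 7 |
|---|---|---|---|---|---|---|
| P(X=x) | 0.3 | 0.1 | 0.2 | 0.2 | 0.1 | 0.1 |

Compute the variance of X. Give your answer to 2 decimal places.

E[X] = (0)(0.3) + (2)(0.1) + (3)(0.2) + (5)(0.2) + (6)(0.1) + (7)(0.1) = 3.1
E[X²] = (0)²(0.3) + (2)²(0.1) + (3)²(0.2) + (5)²(0.2) + (6)²(0.1) + (7)²(0.1) = 15.7
Var(X) = E[X²] − (E[X])² = 15.7 − (3.1)² = 6.09

6.09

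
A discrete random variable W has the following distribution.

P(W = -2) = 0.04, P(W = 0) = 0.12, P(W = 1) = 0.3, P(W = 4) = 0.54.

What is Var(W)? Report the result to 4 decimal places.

E[W] = (-2)(0.04) + (0)(0.12) + (1)(0.3) + (4)(0.54) = 2.38
E[W²] = (-2)²(0.04) + (0)²(0.12) + (1)²(0.3) + (4)²(0.54) = 9.1
Var(W) = E[W²] − (E[W])² = 9.1 − (2.38)² = 3.4356

3.4356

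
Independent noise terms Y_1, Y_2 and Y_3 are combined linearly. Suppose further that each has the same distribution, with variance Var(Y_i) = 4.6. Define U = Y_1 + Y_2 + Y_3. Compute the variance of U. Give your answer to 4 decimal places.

By independence, Var(U) = (1)²Var(Y_1) + (1)²Var(Y_2) + (1)²Var(Y_3)
= (1)²·4.6 + (1)²·4.6 + (1)²·4.6 = 13.8

13.8000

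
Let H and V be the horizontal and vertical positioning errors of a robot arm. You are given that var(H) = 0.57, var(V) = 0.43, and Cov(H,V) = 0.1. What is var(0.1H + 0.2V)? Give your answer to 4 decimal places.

0.0269

var(0.1H + 0.2V) = (0.1)²·var(H) + (0.2)²·var(V) + 2·(0.1)·(0.2)·Cov(H,V)
= 0.01·0.57 + 0.04·0.43 + 0.04·0.1 = 0.0269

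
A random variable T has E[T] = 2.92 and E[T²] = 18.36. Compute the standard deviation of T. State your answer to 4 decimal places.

3.1359

Var(T) = 18.36 − (2.92)² = 9.8336
SD(T) = √9.8336 ≈ 3.1359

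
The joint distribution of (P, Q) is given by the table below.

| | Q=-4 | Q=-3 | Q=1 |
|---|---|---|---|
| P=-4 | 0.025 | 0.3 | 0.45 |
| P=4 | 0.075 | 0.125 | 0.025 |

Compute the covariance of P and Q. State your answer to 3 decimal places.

-3.040

E[P] = -2.2,  E[Q] = -1.2
E[PQ] = -0.4
cov(P,Q) = E[PQ] − E[P]E[Q] = -0.4 − (-2.2)(-1.2) = -3.04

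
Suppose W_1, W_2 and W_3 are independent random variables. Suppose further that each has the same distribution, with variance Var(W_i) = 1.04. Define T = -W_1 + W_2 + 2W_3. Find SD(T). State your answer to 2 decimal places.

2.50

By independence, Var(T) = (-1)²Var(W_1) + (1)²Var(W_2) + (2)²Var(W_3)
= (-1)²·1.04 + (1)²·1.04 + (2)²·1.04 = 6.24
SD(T) = √6.24 ≈ 2.50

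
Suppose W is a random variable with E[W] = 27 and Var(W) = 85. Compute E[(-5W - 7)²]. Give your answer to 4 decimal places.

E[-5W - 7] = -5·27 − 7 = -142
Var(-5W - 7) = (-5)²·85 = 2125
E[(-5W - 7)²] = Var((-5W - 7)) + (E[(-5W - 7)])² = 2125 + (-142)² = 22289

22289.0000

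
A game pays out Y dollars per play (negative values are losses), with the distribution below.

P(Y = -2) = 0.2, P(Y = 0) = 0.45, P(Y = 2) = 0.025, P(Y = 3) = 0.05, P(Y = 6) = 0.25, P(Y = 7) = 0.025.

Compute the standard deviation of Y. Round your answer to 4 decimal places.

E[Y] = (-2)(0.2) + (0)(0.45) + (2)(0.025) + (3)(0.05) + (6)(0.25) + (7)(0.025) = 1.475
E[Y²] = (-2)²(0.2) + (0)²(0.45) + (2)²(0.025) + (3)²(0.05) + (6)²(0.25) + (7)²(0.025) = 11.575
var(Y) = E[Y²] − (E[Y])² = 11.575 − (1.475)² = 9.399375
SD(Y) = √9.399375 ≈ 3.0658

3.0658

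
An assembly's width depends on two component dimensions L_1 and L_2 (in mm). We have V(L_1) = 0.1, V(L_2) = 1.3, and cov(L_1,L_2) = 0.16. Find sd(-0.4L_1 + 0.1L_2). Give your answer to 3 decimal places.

0.127

V(-0.4L_1 + 0.1L_2) = (-0.4)²·V(L_1) + (0.1)²·V(L_2) + 2·(-0.4)·(0.1)·cov(L_1,L_2)
= 0.16·0.1 + 0.01·1.3 + -0.08·0.16 = 0.0162
sd(-0.4L_1 + 0.1L_2) = √0.0162 ≈ 0.127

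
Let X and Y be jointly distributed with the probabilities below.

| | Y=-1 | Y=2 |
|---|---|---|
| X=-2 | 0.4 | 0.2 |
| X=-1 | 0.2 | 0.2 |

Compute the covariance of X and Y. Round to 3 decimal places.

E[X] = -1.6,  E[Y] = 0.2
E[XY] = -0.2
Cov(X,Y) = E[XY] − E[X]E[Y] = -0.2 − (-1.6)(0.2) = 0.12

0.120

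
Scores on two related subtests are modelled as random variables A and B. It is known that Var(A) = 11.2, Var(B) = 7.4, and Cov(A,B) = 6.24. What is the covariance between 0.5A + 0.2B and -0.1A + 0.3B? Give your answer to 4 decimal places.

Cov(0.5A + 0.2B, -0.1A + 0.3B) = (0.5)(-0.1)Var(A) + (0.2)(0.3)Var(B) + [(0.5)(0.3) + (0.2)(-0.1)]Cov(A,B)
= -0.05·11.2 + 0.06·7.4 + 0.13·6.24 = 0.6952

0.6952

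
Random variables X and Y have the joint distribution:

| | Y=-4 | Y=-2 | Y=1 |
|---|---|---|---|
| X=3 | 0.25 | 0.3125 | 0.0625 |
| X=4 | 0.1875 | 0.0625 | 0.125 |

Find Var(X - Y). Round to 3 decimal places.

E[X] = 3.375,  E[Y] = -2.3125,  E[XY] = -7.6875
Var(X) = 11.625 − (3.375)² = 0.234375;  Var(Y) = 8.6875 − (-2.3125)² = 3.33984375
Cov(X,Y) = -7.6875 − (3.375)(-2.3125) = 0.1171875
Var(X - Y) = (1)²·0.234375 + (-1)²·3.33984375 + 2·(1)·(-1)·0.1171875 = 3.33984375

3.340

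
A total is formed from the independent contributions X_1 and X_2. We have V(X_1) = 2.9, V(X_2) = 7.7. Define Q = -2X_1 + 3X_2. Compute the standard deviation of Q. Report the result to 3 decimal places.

By independence, V(Q) = (-2)²V(X_1) + (3)²V(X_2)
= (-2)²·2.9 + (3)²·7.7 = 80.9
σ(Q) = √80.9 ≈ 8.994

8.994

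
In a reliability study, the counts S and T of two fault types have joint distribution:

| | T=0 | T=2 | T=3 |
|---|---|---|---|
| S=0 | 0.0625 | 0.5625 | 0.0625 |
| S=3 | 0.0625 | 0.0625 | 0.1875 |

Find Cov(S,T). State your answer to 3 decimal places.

0.188

E[S] = 0.9375,  E[T] = 2
E[ST] = 2.0625
Cov(S,T) = E[ST] − E[S]E[T] = 2.0625 − (0.9375)(2) = 0.1875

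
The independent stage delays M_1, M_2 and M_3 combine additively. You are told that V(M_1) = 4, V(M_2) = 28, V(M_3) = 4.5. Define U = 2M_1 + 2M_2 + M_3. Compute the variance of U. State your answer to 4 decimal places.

By independence, V(U) = (2)²V(M_1) + (2)²V(M_2) + (1)²V(M_3)
= (2)²·4 + (2)²·28 + (1)²·4.5 = 132.5

132.5000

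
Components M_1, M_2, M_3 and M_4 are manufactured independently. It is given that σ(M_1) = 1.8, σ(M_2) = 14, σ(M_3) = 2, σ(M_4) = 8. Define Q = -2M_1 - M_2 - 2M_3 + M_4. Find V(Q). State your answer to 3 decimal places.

288.960

V(M_1) = 3.24, V(M_2) = 196, V(M_3) = 4, V(M_4) = 64
By independence, V(Q) = (-2)²V(M_1) + (-1)²V(M_2) + (-2)²V(M_3) + (1)²V(M_4)
= (-2)²·3.24 + (-1)²·196 + (-2)²·4 + (1)²·64 = 288.96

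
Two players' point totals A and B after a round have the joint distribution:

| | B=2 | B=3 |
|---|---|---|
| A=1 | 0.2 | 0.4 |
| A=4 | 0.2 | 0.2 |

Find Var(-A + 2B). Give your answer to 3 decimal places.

3.600

E[A] = 2.2,  E[B] = 2.6,  E[AB] = 5.6
Var(A) = 7 − (2.2)² = 2.16;  Var(B) = 7 − (2.6)² = 0.24
Cov(A,B) = 5.6 − (2.2)(2.6) = -0.12
Var(-A + 2B) = (-1)²·2.16 + (2)²·0.24 + 2·(-1)·(2)·-0.12 = 3.6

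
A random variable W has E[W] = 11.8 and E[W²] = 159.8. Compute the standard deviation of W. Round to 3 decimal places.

4.534

var(W) = 159.8 − (11.8)² = 20.56
σ(W) = √20.56 ≈ 4.534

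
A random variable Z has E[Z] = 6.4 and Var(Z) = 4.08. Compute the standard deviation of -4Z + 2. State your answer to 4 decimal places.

Var(-4Z + 2) = (-4)²·4.08 = 65.28
SD(-4Z + 2) = √65.28 ≈ 8.0796

8.0796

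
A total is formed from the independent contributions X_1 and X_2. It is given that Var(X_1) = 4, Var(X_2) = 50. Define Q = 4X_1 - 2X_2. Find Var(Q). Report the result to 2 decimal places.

264.00

By independence, Var(Q) = (4)²Var(X_1) + (-2)²Var(X_2)
= (4)²·4 + (-2)²·50 = 264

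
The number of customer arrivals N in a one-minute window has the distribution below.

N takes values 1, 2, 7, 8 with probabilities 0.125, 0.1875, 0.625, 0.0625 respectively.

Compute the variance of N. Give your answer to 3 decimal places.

E[N] = (1)(0.125) + (2)(0.1875) + (7)(0.625) + (8)(0.0625) = 5.375
E[N²] = (1)²(0.125) + (2)²(0.1875) + (7)²(0.625) + (8)²(0.0625) = 35.5
var(N) = E[N²] − (E[N])² = 35.5 − (5.375)² = 6.609375

6.609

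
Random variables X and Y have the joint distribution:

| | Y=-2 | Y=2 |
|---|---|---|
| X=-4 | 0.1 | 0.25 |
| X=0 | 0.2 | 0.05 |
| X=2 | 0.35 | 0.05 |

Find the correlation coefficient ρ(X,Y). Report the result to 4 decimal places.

-0.5531

E[X] = -0.6,  E[Y] = -0.6
E[XY] = -2.4
Cov(X,Y) = E[XY] − E[X]E[Y] = -2.4 − (-0.6)(-0.6) = -2.76
Var(X) = 6.84,  Var(Y) = 3.64
ρ = -2.76 / √(6.84·3.64) ≈ -0.5531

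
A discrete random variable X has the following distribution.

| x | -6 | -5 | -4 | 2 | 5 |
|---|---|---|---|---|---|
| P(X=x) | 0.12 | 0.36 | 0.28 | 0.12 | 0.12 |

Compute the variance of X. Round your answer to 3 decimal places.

13.440

E[X] = (-6)(0.12) + (-5)(0.36) + (-4)(0.28) + (2)(0.12) + (5)(0.12) = -2.8
E[X²] = (-6)²(0.12) + (-5)²(0.36) + (-4)²(0.28) + (2)²(0.12) + (5)²(0.12) = 21.28
var(X) = E[X²] − (E[X])² = 21.28 − (-2.8)² = 13.44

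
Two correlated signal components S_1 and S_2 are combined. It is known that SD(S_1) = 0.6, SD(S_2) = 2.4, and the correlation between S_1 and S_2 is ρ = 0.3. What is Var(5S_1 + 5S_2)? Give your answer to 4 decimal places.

Var(S_1) = (0.6)² = 0.36;  Var(S_2) = (2.4)² = 5.76
Cov(S_1,S_2) = ρ·SD(S_1)·SD(S_2) = 0.3·0.6·2.4 = 0.432
Var(5S_1 + 5S_2) = (5)²·Var(S_1) + (5)²·Var(S_2) + 2·(5)·(5)·Cov(S_1,S_2)
= 25·0.36 + 25·5.76 + 50·0.432 = 174.6

174.6000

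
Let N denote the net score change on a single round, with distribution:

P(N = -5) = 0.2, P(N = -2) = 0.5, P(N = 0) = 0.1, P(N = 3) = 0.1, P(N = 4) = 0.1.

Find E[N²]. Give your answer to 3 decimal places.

9.500

E[N²] = (-5)²(0.2) + (-2)²(0.5) + (0)²(0.1) + (3)²(0.1) + (4)²(0.1) = 9.5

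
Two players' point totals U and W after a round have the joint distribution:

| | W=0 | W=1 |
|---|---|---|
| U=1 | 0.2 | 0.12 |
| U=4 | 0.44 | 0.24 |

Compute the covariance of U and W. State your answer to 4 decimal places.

E[U] = 3.04,  E[W] = 0.36
E[UW] = 1.08
cov(U,W) = E[UW] − E[U]E[W] = 1.08 − (3.04)(0.36) = -0.0144

-0.0144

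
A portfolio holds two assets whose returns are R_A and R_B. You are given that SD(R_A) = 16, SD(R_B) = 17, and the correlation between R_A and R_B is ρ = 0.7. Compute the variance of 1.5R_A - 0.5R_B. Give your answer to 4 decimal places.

var(R_A) = (16)² = 256;  var(R_B) = (17)² = 289
Cov(R_A,R_B) = ρ·SD(R_A)·SD(R_B) = 0.7·16·17 = 190.4
var(1.5R_A - 0.5R_B) = (1.5)²·var(R_A) + (-0.5)²·var(R_B) + 2·(1.5)·(-0.5)·Cov(R_A,R_B)
= 2.25·256 + 0.25·289 + -1.5·190.4 = 362.65

362.6500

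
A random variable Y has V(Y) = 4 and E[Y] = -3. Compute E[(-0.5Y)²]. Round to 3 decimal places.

3.250

E[-0.5Y] = -0.5·-3 = 1.5
V(-0.5Y) = (-0.5)²·4 = 1
E[(-0.5Y)²] = V((-0.5Y)) + (E[(-0.5Y)])² = 1 + (1.5)² = 3.25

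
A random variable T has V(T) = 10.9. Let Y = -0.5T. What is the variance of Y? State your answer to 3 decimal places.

V(-0.5T) = (-0.5)²·V(T) = 0.25·10.9 = 2.725

2.725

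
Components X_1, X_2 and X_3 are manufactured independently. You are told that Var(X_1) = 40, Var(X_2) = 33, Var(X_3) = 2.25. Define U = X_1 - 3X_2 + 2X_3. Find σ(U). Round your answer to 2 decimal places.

18.60

By independence, Var(U) = (1)²Var(X_1) + (-3)²Var(X_2) + (2)²Var(X_3)
= (1)²·40 + (-3)²·33 + (2)²·2.25 = 346
σ(U) = √346 ≈ 18.60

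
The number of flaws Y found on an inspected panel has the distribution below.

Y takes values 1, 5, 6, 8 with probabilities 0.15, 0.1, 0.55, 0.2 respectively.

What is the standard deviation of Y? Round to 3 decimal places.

E[Y] = (1)(0.15) + (5)(0.1) + (6)(0.55) + (8)(0.2) = 5.55
E[Y²] = (1)²(0.15) + (5)²(0.1) + (6)²(0.55) + (8)²(0.2) = 35.25
var(Y) = E[Y²] − (E[Y])² = 35.25 − (5.55)² = 4.4475
SD(Y) = √4.4475 ≈ 2.109

2.109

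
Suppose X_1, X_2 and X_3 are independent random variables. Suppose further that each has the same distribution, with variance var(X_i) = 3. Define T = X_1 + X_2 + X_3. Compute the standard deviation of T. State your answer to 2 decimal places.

3.00

By independence, var(T) = (1)²var(X_1) + (1)²var(X_2) + (1)²var(X_3)
= (1)²·3 + (1)²·3 + (1)²·3 = 9
SD(T) = √9 ≈ 3.00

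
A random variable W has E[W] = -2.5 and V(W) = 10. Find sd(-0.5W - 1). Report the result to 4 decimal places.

1.5811

V(-0.5W - 1) = (-0.5)²·10 = 2.5
sd(-0.5W - 1) = √2.5 ≈ 1.5811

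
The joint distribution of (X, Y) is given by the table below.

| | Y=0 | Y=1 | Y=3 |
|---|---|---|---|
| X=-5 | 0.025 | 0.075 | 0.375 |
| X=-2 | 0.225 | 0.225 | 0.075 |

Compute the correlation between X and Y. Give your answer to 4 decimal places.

E[X] = -3.425,  E[Y] = 1.65
E[XY] = -6.9
Cov(X,Y) = E[XY] − E[X]E[Y] = -6.9 − (-3.425)(1.65) = -1.24875
Var(X) = 2.244375,  Var(Y) = 1.6275
ρ = -1.24875 / √(2.244375·1.6275) ≈ -0.6534

-0.6534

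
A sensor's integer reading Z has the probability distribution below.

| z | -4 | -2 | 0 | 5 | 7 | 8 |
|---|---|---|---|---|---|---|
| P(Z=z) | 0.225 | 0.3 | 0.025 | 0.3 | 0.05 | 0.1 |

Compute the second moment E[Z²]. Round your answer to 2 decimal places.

E[Z²] = (-4)²(0.225) + (-2)²(0.3) + (0)²(0.025) + (5)²(0.3) + (7)²(0.05) + (8)²(0.1) = 21.15

21.15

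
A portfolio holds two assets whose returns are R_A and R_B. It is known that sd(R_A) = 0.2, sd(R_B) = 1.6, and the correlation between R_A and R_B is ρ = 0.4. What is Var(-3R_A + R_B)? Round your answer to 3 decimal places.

2.152

Var(R_A) = (0.2)² = 0.04;  Var(R_B) = (1.6)² = 2.56
cov(R_A,R_B) = ρ·sd(R_A)·sd(R_B) = 0.4·0.2·1.6 = 0.128
Var(-3R_A + R_B) = (-3)²·Var(R_A) + (1)²·Var(R_B) + 2·(-3)·(1)·cov(R_A,R_B)
= 9·0.04 + 1·2.56 + -6·0.128 = 2.152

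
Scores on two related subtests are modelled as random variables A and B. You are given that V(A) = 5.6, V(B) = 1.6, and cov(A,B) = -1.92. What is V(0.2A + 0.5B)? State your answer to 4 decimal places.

0.2400

V(0.2A + 0.5B) = (0.2)²·V(A) + (0.5)²·V(B) + 2·(0.2)·(0.5)·cov(A,B)
= 0.04·5.6 + 0.25·1.6 + 0.2·-1.92 = 0.24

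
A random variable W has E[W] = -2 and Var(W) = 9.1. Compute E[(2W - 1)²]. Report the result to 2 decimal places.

61.40

E[2W - 1] = 2·-2 − 1 = -5
Var(2W - 1) = (2)²·9.1 = 36.4
E[(2W - 1)²] = Var((2W - 1)) + (E[(2W - 1)])² = 36.4 + (-5)² = 61.4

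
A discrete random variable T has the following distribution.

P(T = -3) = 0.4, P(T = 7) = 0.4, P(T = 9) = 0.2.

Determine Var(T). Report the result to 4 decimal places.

E[T] = (-3)(0.4) + (7)(0.4) + (9)(0.2) = 3.4
E[T²] = (-3)²(0.4) + (7)²(0.4) + (9)²(0.2) = 39.4
Var(T) = E[T²] − (E[T])² = 39.4 − (3.4)² = 27.84

27.8400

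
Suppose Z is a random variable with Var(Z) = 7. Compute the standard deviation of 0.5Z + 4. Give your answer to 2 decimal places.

1.32

Var(0.5Z + 4) = (0.5)²·7 = 1.75
SD(0.5Z + 4) = √1.75 ≈ 1.32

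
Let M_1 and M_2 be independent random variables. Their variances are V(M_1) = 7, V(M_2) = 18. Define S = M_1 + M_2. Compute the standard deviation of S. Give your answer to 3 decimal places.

5.000

By independence, V(S) = (1)²V(M_1) + (1)²V(M_2)
= (1)²·7 + (1)²·18 = 25
SD(S) = √25 ≈ 5.000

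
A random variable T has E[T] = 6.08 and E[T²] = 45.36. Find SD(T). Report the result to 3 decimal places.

Var(T) = 45.36 − (6.08)² = 8.3936
SD(T) = √8.3936 ≈ 2.897

2.897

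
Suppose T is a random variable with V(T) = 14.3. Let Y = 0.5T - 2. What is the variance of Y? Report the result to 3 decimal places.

V(0.5T - 2) = (0.5)²·V(T) = 0.25·14.3 = 3.575

3.575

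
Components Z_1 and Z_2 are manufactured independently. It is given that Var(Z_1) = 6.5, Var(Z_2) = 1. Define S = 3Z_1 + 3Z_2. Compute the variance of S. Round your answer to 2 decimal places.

67.50

By independence, Var(S) = (3)²Var(Z_1) + (3)²Var(Z_2)
= (3)²·6.5 + (3)²·1 = 67.5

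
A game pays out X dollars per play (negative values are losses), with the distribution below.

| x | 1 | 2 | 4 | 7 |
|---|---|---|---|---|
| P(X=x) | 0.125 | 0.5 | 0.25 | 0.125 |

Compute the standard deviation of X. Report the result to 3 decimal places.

E[X] = (1)(0.125) + (2)(0.5) + (4)(0.25) + (7)(0.125) = 3
E[X²] = (1)²(0.125) + (2)²(0.5) + (4)²(0.25) + (7)²(0.125) = 12.25
var(X) = E[X²] − (E[X])² = 12.25 − (3)² = 3.25
SD(X) = √3.25 ≈ 1.803

1.803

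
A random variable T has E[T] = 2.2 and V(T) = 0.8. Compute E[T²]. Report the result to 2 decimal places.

E[T²] = V(T) + (E[T])² = 0.8 + (2.2)² = 5.64

5.64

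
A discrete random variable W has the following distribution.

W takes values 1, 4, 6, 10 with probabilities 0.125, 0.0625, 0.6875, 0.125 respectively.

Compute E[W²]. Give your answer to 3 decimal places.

38.375

E[W²] = (1)²(0.125) + (4)²(0.0625) + (6)²(0.6875) + (10)²(0.125) = 38.375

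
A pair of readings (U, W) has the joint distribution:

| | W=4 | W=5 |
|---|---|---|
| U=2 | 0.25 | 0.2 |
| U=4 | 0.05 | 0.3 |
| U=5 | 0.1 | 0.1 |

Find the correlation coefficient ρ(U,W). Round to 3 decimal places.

0.199

E[U] = 3.3,  E[W] = 4.6
E[UW] = 15.3
Cov(U,W) = E[UW] − E[U]E[W] = 15.3 − (3.3)(4.6) = 0.12
Var(U) = 1.51,  Var(W) = 0.24
ρ = 0.12 / √(1.51·0.24) ≈ 0.199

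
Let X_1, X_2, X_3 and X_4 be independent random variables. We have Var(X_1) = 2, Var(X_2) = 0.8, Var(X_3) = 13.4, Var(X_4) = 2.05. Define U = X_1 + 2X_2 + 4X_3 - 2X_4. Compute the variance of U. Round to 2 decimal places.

By independence, Var(U) = (1)²Var(X_1) + (2)²Var(X_2) + (4)²Var(X_3) + (-2)²Var(X_4)
= (1)²·2 + (2)²·0.8 + (4)²·13.4 + (-2)²·2.05 = 227.8

227.80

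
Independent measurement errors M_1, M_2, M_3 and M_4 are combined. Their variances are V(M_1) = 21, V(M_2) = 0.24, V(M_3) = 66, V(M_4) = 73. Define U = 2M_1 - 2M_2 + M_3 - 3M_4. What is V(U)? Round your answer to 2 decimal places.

By independence, V(U) = (2)²V(M_1) + (-2)²V(M_2) + (1)²V(M_3) + (-3)²V(M_4)
= (2)²·21 + (-2)²·0.24 + (1)²·66 + (-3)²·73 = 807.96

807.96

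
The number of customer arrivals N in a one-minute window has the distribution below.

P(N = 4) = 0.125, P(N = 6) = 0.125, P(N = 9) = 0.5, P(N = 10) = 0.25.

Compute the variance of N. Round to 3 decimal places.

E[N] = (4)(0.125) + (6)(0.125) + (9)(0.5) + (10)(0.25) = 8.25
E[N²] = (4)²(0.125) + (6)²(0.125) + (9)²(0.5) + (10)²(0.25) = 72
var(N) = E[N²] − (E[N])² = 72 − (8.25)² = 3.9375

3.938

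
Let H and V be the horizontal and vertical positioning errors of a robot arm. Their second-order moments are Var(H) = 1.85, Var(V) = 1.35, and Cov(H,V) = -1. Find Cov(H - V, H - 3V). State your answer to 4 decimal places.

9.9000

Cov(H - V, H - 3V) = (1)(1)Var(H) + (-1)(-3)Var(V) + [(1)(-3) + (-1)(1)]Cov(H,V)
= 1·1.85 + 3·1.35 + -4·-1 = 9.9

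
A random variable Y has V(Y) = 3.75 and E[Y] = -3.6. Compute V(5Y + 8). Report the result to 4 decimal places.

V(5Y + 8) = (5)²·V(Y) = 25·3.75 = 93.75

93.7500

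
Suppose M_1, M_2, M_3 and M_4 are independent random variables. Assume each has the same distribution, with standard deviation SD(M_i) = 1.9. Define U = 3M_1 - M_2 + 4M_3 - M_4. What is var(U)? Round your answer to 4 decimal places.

97.4700

var(M_i) = (1.9)² = 3.61
By independence, var(U) = (3)²var(M_1) + (-1)²var(M_2) + (4)²var(M_3) + (-1)²var(M_4)
= (3)²·3.61 + (-1)²·3.61 + (4)²·3.61 + (-1)²·3.61 = 97.47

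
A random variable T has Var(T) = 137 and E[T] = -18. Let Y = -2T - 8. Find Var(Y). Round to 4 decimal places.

548.0000

Var(-2T - 8) = (-2)²·Var(T) = 4·137 = 548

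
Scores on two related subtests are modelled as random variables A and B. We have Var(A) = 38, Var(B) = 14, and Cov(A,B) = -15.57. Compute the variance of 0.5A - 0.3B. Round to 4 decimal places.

15.4310

Var(0.5A - 0.3B) = (0.5)²·Var(A) + (-0.3)²·Var(B) + 2·(0.5)·(-0.3)·Cov(A,B)
= 0.25·38 + 0.09·14 + -0.3·-15.57 = 15.431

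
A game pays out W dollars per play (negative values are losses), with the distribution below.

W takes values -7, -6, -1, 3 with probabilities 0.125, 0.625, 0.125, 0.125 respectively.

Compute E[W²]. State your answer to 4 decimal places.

E[W²] = (-7)²(0.125) + (-6)²(0.625) + (-1)²(0.125) + (3)²(0.125) = 29.875

29.8750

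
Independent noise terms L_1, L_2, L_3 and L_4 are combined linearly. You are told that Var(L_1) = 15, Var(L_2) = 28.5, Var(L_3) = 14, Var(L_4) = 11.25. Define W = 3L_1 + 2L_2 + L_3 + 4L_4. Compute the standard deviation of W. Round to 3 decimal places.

21.048

By independence, Var(W) = (3)²Var(L_1) + (2)²Var(L_2) + (1)²Var(L_3) + (4)²Var(L_4)
= (3)²·15 + (2)²·28.5 + (1)²·14 + (4)²·11.25 = 443
sd(W) = √443 ≈ 21.048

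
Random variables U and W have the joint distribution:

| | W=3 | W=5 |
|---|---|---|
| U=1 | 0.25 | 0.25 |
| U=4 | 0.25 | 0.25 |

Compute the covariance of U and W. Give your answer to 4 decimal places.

0.0000

E[U] = 2.5,  E[W] = 4
E[UW] = 10
cov(U,W) = E[UW] − E[U]E[W] = 10 − (2.5)(4) = 0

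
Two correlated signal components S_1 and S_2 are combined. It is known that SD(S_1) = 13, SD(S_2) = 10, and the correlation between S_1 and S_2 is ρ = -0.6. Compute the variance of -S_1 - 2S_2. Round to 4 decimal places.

Var(S_1) = (13)² = 169;  Var(S_2) = (10)² = 100
cov(S_1,S_2) = ρ·SD(S_1)·SD(S_2) = -0.6·13·10 = -78
Var(-S_1 - 2S_2) = (-1)²·Var(S_1) + (-2)²·Var(S_2) + 2·(-1)·(-2)·cov(S_1,S_2)
= 1·169 + 4·100 + 4·-78 = 257

257.0000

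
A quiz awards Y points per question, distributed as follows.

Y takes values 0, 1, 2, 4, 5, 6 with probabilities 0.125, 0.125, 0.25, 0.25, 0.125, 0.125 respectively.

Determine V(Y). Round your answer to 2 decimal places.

E[Y] = (0)(0.125) + (1)(0.125) + (2)(0.25) + (4)(0.25) + (5)(0.125) + (6)(0.125) = 3
E[Y²] = (0)²(0.125) + (1)²(0.125) + (2)²(0.25) + (4)²(0.25) + (5)²(0.125) + (6)²(0.125) = 12.75
V(Y) = E[Y²] − (E[Y])² = 12.75 − (3)² = 3.75

3.75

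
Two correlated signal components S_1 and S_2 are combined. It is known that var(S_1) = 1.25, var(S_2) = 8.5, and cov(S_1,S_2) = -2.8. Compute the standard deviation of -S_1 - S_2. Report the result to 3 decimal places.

2.037

var(-S_1 - S_2) = (-1)²·var(S_1) + (-1)²·var(S_2) + 2·(-1)·(-1)·cov(S_1,S_2)
= 1·1.25 + 1·8.5 + 2·-2.8 = 4.15
σ(-S_1 - S_2) = √4.15 ≈ 2.037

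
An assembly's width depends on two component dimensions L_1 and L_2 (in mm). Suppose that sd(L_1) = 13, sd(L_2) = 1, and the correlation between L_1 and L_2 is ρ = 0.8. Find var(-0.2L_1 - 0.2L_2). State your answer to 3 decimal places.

7.632

var(L_1) = (13)² = 169;  var(L_2) = (1)² = 1
Cov(L_1,L_2) = ρ·sd(L_1)·sd(L_2) = 0.8·13·1 = 10.4
var(-0.2L_1 - 0.2L_2) = (-0.2)²·var(L_1) + (-0.2)²·var(L_2) + 2·(-0.2)·(-0.2)·Cov(L_1,L_2)
= 0.04·169 + 0.04·1 + 0.08·10.4 = 7.632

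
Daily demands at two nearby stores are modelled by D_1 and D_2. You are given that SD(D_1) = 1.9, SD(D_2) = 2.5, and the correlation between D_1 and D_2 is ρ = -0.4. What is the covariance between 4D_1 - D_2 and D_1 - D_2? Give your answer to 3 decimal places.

30.190

Var(D_1) = (1.9)² = 3.61;  Var(D_2) = (2.5)² = 6.25
cov(D_1,D_2) = ρ·SD(D_1)·SD(D_2) = -0.4·1.9·2.5 = -1.9
cov(4D_1 - D_2, D_1 - D_2) = (4)(1)Var(D_1) + (-1)(-1)Var(D_2) + [(4)(-1) + (-1)(1)]cov(D_1,D_2)
= 4·3.61 + 1·6.25 + -5·-1.9 = 30.19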